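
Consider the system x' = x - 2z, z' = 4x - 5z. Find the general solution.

Coefficient matrix A = [[1, -2], [4, -5]].
Characteristic polynomial det(A - λI) = λ^2 + 4λ + 3 = 0.
Eigenvalues λ = -1, -3.
For λ=-1: (A-λI) row 1 is [2, -2], so an eigenvector is (1, 1).
For λ=-3: (A-λI) row 1 is [4, -2], so an eigenvector is (1, 2).
General solution: c_1e^(-t)(1,1) + c_2e^(-3t)(1,2).

x(t) = c_1e^(-t) + c_2e^(-3t), z(t) = c_1e^(-t) + 2c_2e^(-3t)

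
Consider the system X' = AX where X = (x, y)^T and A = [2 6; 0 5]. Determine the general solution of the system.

Coefficient matrix A = [[2, 6], [0, 5]].
Characteristic polynomial det(A - λI) = λ^2 - 7λ + 10 = 0.
Eigenvalues λ = 2, 5.
For λ=2: (A-λI) row 1 is [0, 6], so an eigenvector is (-1, 0).
For λ=5: (A-λI) row 1 is [-3, 6], so an eigenvector is (2, 1).
General solution: K_1e^(2t)(-1,0) + K_2e^(5t)(2,1).

x(t) = -K_1e^(2t) + 2K_2e^(5t), y(t) = K_2e^(5t)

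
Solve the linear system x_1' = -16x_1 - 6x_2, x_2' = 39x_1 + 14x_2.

x_1(t) = C_1e^(-t)sin(3t) - C_1e^(-t)cos(3t) - C_2e^(-t)sin(3t) - C_2e^(-t)cos(3t), x_2(t) = -3C_1e^(-t)sin(3t) + 2C_1e^(-t)cos(3t) + 2C_2e^(-t)sin(3t) + 3C_2e^(-t)cos(3t)

Coefficient matrix A = [[-16, -6], [39, 14]].
Characteristic polynomial det(A - λI) = λ^2 + 2λ + 10 = 0.
Eigenvalues λ = -1 ± 3i (complex conjugate pair).
For λ=-1+3i: an eigenvector is (-1,2) - i(1,-3) = (-1 - i, 2 + 3i).
A real fundamental pair from Re and Im of e^((-1+3i)t)v: X_1 = e^(-t)(cos(3t)·(-1,2) + sin(3t)·(1,-3)), X_2 = e^(-t)(sin(3t)·(-1,2) - cos(3t)·(1,-3)).
General solution: C_1X_1 + C_2X_2.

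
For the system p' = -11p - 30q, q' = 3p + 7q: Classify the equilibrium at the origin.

A = [[-11,-30],[3,7]]; det(A-λI) = λ^2 + 4λ + 13.
λ = -2 ± 3i: negative real part.

stable spiral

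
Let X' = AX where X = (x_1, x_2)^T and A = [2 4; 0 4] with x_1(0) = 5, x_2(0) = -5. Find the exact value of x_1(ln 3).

-675

A = [[2,4],[0,4]]; eigenvalues λ = 4, 2.
Eigenvectors: (-2,-1) for λ=4, (1,0) for λ=2.
From the initial condition, c_1 = 5, c_2 = 15.
x_1(ln 3) = (5)(3^4)(-2) + (15)(3^2)(1) = -675.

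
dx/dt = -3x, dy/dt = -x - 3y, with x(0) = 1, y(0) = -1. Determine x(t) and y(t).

Coefficient matrix A = [[-3, 0], [-1, -3]].
Characteristic polynomial det(A - λI) = λ^2 + 6λ + 9 = 0.
Single eigenvalue λ = -3 with algebraic multiplicity 2.
Eigenvector v = (0,-1); generalized eigenvector w with (A-λI)w=v is (1,0).
General solution: e^(-3t)[c_1·v + c_2·(t·v + w)].
Applying x(0)=1, y(0)=-1 gives c_1=1, c_2=1.

x(t) = e^(-3t), y(t) = -te^(-3t) - e^(-3t)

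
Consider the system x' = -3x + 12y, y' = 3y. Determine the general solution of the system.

Coefficient matrix A = [[-3, 12], [0, 3]].
Characteristic polynomial det(A - λI) = λ^2 - 9 = 0.
Eigenvalues λ = -3, 3.
For λ=-3: (A-λI) row 1 is [0, 12], so an eigenvector is (-1, 0).
For λ=3: (A-λI) row 1 is [-6, 12], so an eigenvector is (2, 1).
General solution: c_1e^(-3t)(-1,0) + c_2e^(3t)(2,1).

x(t) = -c_1e^(-3t) + 2c_2e^(3t), y(t) = c_2e^(3t)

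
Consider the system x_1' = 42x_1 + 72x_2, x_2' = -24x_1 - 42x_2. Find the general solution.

x_1(t) = 2C_1e^(6t) + 3C_2e^(-6t), x_2(t) = -C_1e^(6t) - 2C_2e^(-6t)

Coefficient matrix A = [[42, 72], [-24, -42]].
Characteristic polynomial det(A - λI) = λ^2 - 36 = 0.
Eigenvalues λ = 6, -6.
For λ=6: (A-λI) row 1 is [36, 72], so an eigenvector is (2, -1).
For λ=-6: (A-λI) row 1 is [48, 72], so an eigenvector is (3, -2).
General solution: C_1e^(6t)(2,-1) + C_2e^(-6t)(3,-2).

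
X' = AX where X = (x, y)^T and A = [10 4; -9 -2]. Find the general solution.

x(t) = 2c_1e^(4t) + 2c_2te^(4t) + c_2e^(4t), y(t) = -3c_1e^(4t) - 3c_2te^(4t) - c_2e^(4t)

Coefficient matrix A = [[10, 4], [-9, -2]].
Characteristic polynomial det(A - λI) = λ^2 - 8λ + 16 = 0.
Single eigenvalue λ = 4 with algebraic multiplicity 2.
Eigenvector v = (2,-3); generalized eigenvector w with (A-λI)w=v is (1,-1).
General solution: e^(4t)[c_1·v + c_2·(t·v + w)].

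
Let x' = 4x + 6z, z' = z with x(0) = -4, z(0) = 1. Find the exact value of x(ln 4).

A = [[4,6],[0,1]]; eigenvalues λ = 1, 4.
Eigenvectors: (-2,1) for λ=1, (1,0) for λ=4.
From the initial condition, c_1 = 1, c_2 = -2.
x(ln 4) = (1)(4^1)(-2) + (-2)(4^4)(1) = -520.

-520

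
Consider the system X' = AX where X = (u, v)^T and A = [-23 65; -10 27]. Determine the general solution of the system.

Coefficient matrix A = [[-23, 65], [-10, 27]].
Characteristic polynomial det(A - λI) = λ^2 - 4λ + 29 = 0.
Eigenvalues λ = 2 ± 5i (complex conjugate pair).
For λ=2+5i: an eigenvector is (-2,-1) - i(-3,-1) = (-2 + 3i, -1 + i).
A real fundamental pair from Re and Im of e^((2+5i)t)v: X_1 = e^(2t)(cos(5t)·(-2,-1) + sin(5t)·(-3,-1)), X_2 = e^(2t)(sin(5t)·(-2,-1) - cos(5t)·(-3,-1)).
General solution: c_1X_1 + c_2X_2.

u(t) = -3c_1e^(2t)sin(5t) - 2c_1e^(2t)cos(5t) - 2c_2e^(2t)sin(5t) + 3c_2e^(2t)cos(5t), v(t) = -c_1e^(2t)sin(5t) - c_1e^(2t)cos(5t) - c_2e^(2t)sin(5t) + c_2e^(2t)cos(5t)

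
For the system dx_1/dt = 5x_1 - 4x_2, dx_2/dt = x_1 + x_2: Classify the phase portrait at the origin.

A = [[5,-4],[1,1]]; det(A-λI) = λ^2 - 6λ + 9.
repeated λ = 3 with a single eigenvector.

unstable improper node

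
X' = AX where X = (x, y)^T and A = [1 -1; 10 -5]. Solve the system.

Coefficient matrix A = [[1, -1], [10, -5]].
Characteristic polynomial det(A - λI) = λ^2 + 4λ + 5 = 0.
Eigenvalues λ = -2 ± i (complex conjugate pair).
For λ=-2+i: an eigenvector is (1,3) - i(0,1) = (1, 3 - i).
A real fundamental pair from Re and Im of e^((-2+i)t)v: X_1 = e^(-2t)(cos(t)·(1,3) + sin(t)·(0,1)), X_2 = e^(-2t)(sin(t)·(1,3) - cos(t)·(0,1)).
General solution: K_1X_1 + K_2X_2.

x(t) = K_1e^(-2t)cos(t) + K_2e^(-2t)sin(t), y(t) = K_1e^(-2t)sin(t) + 3K_1e^(-2t)cos(t) + 3K_2e^(-2t)sin(t) - K_2e^(-2t)cos(t)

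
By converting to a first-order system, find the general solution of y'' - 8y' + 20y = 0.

Let x_1 = y, x_2 = y'. Then x_1' = x_2 and x_2' = -20x_1 + 8x_2.
A = [[0,1],[-20,8]]; det(A-λI) = λ^2 - 8λ + 20.
Eigenvalues λ = 4 ± 2i.

y(t) = K_1e^(4t)cos(2t) + K_2e^(4t)sin(2t)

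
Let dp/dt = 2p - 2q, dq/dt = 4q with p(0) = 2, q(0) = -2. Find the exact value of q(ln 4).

-512

A = [[2,-2],[0,4]]; eigenvalues λ = 2, 4.
Eigenvectors: (1,0) for λ=2, (1,-1) for λ=4.
From the initial condition, c_1 = 0, c_2 = 2.
q(ln 4) = (0)(4^2)(0) + (2)(4^4)(-1) = -512.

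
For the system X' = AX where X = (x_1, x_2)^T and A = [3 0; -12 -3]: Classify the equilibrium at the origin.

saddle

A = [[3,0],[-12,-3]]; det(A-λI) = λ^2 - 9.
λ = -3, 3: opposite signs.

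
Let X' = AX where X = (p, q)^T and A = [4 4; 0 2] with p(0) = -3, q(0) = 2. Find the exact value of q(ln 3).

18

A = [[4,4],[0,2]]; eigenvalues λ = 2, 4.
Eigenvectors: (2,-1) for λ=2, (-1,0) for λ=4.
From the initial condition, c_1 = -2, c_2 = -1.
q(ln 3) = (-2)(3^2)(-1) + (-1)(3^4)(0) = 18.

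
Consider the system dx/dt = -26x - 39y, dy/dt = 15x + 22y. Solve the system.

Coefficient matrix A = [[-26, -39], [15, 22]].
Characteristic polynomial det(A - λI) = λ^2 + 4λ + 13 = 0.
Eigenvalues λ = -2 ± 3i (complex conjugate pair).
For λ=-2+3i: an eigenvector is (-2,1) - i(3,-2) = (-2 - 3i, 1 + 2i).
A real fundamental pair from Re and Im of e^((-2+3i)t)v: X_1 = e^(-2t)(cos(3t)·(-2,1) + sin(3t)·(3,-2)), X_2 = e^(-2t)(sin(3t)·(-2,1) - cos(3t)·(3,-2)).
General solution: K_1X_1 + K_2X_2.

x(t) = 3K_1e^(-2t)sin(3t) - 2K_1e^(-2t)cos(3t) - 2K_2e^(-2t)sin(3t) - 3K_2e^(-2t)cos(3t), y(t) = -2K_1e^(-2t)sin(3t) + K_1e^(-2t)cos(3t) + K_2e^(-2t)sin(3t) + 2K_2e^(-2t)cos(3t)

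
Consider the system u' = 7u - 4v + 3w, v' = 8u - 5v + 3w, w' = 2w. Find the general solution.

Coefficient matrix A = [[7, -4, 3], [8, -5, 3], [0, 0, 2]].
det(A - λI) = 0 gives eigenvalues λ = -1, 3, 2.
For λ=-1: eigenvector (-1,-2,0).
For λ=3: eigenvector (1,1,0).
For λ=2: eigenvector (-3,-3,1).
General solution: C_1e^(-t)(-1,-2,0) + C_2e^(3t)(1,1,0) + C_3e^(2t)(-3,-3,1).

u(t) = -C_1e^(-t) + C_2e^(3t) - 3C_3e^(2t), v(t) = -2C_1e^(-t) + C_2e^(3t) - 3C_3e^(2t), w(t) = C_3e^(2t)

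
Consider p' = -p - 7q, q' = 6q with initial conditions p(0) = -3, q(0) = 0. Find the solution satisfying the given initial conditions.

p(t) = -3e^(-t), q(t) = 0

Coefficient matrix A = [[-1, -7], [0, 6]].
Characteristic polynomial det(A - λI) = λ^2 - 5λ - 6 = 0.
Eigenvalues λ = -1, 6.
For λ=-1: (A-λI) row 1 is [0, -7], so an eigenvector is (-1, 0).
For λ=6: (A-λI) row 1 is [-7, -7], so an eigenvector is (1, -1).
General solution: K_1e^(-t)(-1,0) + K_2e^(6t)(1,-1).
Applying p(0)=-3, q(0)=0 gives K_1=3, K_2=0.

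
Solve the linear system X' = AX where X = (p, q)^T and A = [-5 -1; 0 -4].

Coefficient matrix A = [[-5, -1], [0, -4]].
Characteristic polynomial det(A - λI) = λ^2 + 9λ + 20 = 0.
Eigenvalues λ = -4, -5.
For λ=-4: (A-λI) row 1 is [-1, -1], so an eigenvector is (1, -1).
For λ=-5: (A-λI) row 1 is [0, -1], so an eigenvector is (1, 0).
General solution: K_1e^(-4t)(1,-1) + K_2e^(-5t)(1,0).

p(t) = K_1e^(-4t) + K_2e^(-5t), q(t) = -K_1e^(-4t)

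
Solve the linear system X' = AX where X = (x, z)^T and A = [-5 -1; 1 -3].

Coefficient matrix A = [[-5, -1], [1, -3]].
Characteristic polynomial det(A - λI) = λ^2 + 8λ + 16 = 0.
Single eigenvalue λ = -4 with algebraic multiplicity 2.
Eigenvector v = (1,-1); generalized eigenvector w with (A-λI)w=v is (-1,0).
General solution: e^(-4t)[C_1·v + C_2·(t·v + w)].

x(t) = C_1e^(-4t) + C_2te^(-4t) - C_2e^(-4t), z(t) = -C_1e^(-4t) - C_2te^(-4t)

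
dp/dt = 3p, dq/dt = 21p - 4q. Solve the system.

p(t) = -C_2e^(3t), q(t) = C_1e^(-4t) - 3C_2e^(3t)

Coefficient matrix A = [[3, 0], [21, -4]].
Characteristic polynomial det(A - λI) = λ^2 + λ - 12 = 0.
Eigenvalues λ = -4, 3.
For λ=-4: (A-λI) row 1 is [7, 0], so an eigenvector is (0, 1).
For λ=3: (A-λI) row 2 is [21, -7], so an eigenvector is (-1, -3).
General solution: C_1e^(-4t)(0,1) + C_2e^(3t)(-1,-3).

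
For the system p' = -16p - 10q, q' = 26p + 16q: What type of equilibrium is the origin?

A = [[-16,-10],[26,16]]; det(A-λI) = λ^2 + 4.
λ = 0 ± 2i: zero real part.

center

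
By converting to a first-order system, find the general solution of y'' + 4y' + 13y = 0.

Let x_1 = y, x_2 = y'. Then x_1' = x_2 and x_2' = -13x_1 - 4x_2.
A = [[0,1],[-13,-4]]; det(A-λI) = λ^2 + 4λ + 13.
Eigenvalues λ = -2 ± 3i.

y(t) = C_1e^(-2t)cos(3t) + C_2e^(-2t)sin(3t)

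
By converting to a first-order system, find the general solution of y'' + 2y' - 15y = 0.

Let x_1 = y, x_2 = y'. Then x_1' = x_2 and x_2' = 15x_1 - 2x_2.
A = [[0,1],[15,-2]]; det(A-λI) = λ^2 + 2λ - 15.
Eigenvalues λ = 3, -5 with eigenvectors (1,3), (1,-5).

y(t) = K_1e^(3t) + K_2e^(-5t)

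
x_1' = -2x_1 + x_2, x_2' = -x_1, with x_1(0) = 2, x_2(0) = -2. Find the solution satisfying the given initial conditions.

x_1(t) = -4te^(-t) + 2e^(-t), x_2(t) = -4te^(-t) - 2e^(-t)

Coefficient matrix A = [[-2, 1], [-1, 0]].
Characteristic polynomial det(A - λI) = λ^2 + 2λ + 1 = 0.
Single eigenvalue λ = -1 with algebraic multiplicity 2.
Eigenvector v = (-1,-1); generalized eigenvector w with (A-λI)w=v is (-1,-2).
General solution: e^(-t)[K_1·v + K_2·(t·v + w)].
Applying x_1(0)=2, x_2(0)=-2 gives K_1=-6, K_2=4.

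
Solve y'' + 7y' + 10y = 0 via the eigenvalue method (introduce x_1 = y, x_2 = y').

y(t) = C_1e^(-5t) + C_2e^(-2t)

Let x_1 = y, x_2 = y'. Then x_1' = x_2 and x_2' = -10x_1 - 7x_2.
A = [[0,1],[-10,-7]]; det(A-λI) = λ^2 + 7λ + 10.
Eigenvalues λ = -5, -2 with eigenvectors (1,-5), (1,-2).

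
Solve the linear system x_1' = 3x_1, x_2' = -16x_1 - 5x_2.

Coefficient matrix A = [[3, 0], [-16, -5]].
Characteristic polynomial det(A - λI) = λ^2 + 2λ - 15 = 0.
Eigenvalues λ = 3, -5.
For λ=3: (A-λI) row 2 is [-16, -8], so an eigenvector is (-1, 2).
For λ=-5: (A-λI) row 1 is [8, 0], so an eigenvector is (0, -1).
General solution: C_1e^(3t)(-1,2) + C_2e^(-5t)(0,-1).

x_1(t) = -C_1e^(3t), x_2(t) = 2C_1e^(3t) - C_2e^(-5t)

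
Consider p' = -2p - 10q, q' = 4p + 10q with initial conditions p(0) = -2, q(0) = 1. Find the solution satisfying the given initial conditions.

p(t) = e^(4t)sin(2t) - 2e^(4t)cos(2t), q(t) = -e^(4t)sin(2t) + e^(4t)cos(2t)

Coefficient matrix A = [[-2, -10], [4, 10]].
Characteristic polynomial det(A - λI) = λ^2 - 8λ + 20 = 0.
Eigenvalues λ = 4 ± 2i (complex conjugate pair).
For λ=4+2i: an eigenvector is (-2,1) - i(1,-1) = (-2 - i, 1 + i).
A real fundamental pair from Re and Im of e^((4+2i)t)v: X_1 = e^(4t)(cos(2t)·(-2,1) + sin(2t)·(1,-1)), X_2 = e^(4t)(sin(2t)·(-2,1) - cos(2t)·(1,-1)).
General solution: K_1X_1 + K_2X_2.
Applying p(0)=-2, q(0)=1 gives K_1=1, K_2=0.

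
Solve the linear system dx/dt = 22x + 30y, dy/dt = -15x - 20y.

Coefficient matrix A = [[22, 30], [-15, -20]].
Characteristic polynomial det(A - λI) = λ^2 - 2λ + 10 = 0.
Eigenvalues λ = 1 ± 3i (complex conjugate pair).
For λ=1+3i: an eigenvector is (-3,2) - i(-1,1) = (-3 + i, 2 - i).
A real fundamental pair from Re and Im of e^((1+3i)t)v: X_1 = e^(t)(cos(3t)·(-3,2) + sin(3t)·(-1,1)), X_2 = e^(t)(sin(3t)·(-3,2) - cos(3t)·(-1,1)).
General solution: c_1X_1 + c_2X_2.

x(t) = -c_1e^(t)sin(3t) - 3c_1e^(t)cos(3t) - 3c_2e^(t)sin(3t) + c_2e^(t)cos(3t), y(t) = c_1e^(t)sin(3t) + 2c_1e^(t)cos(3t) + 2c_2e^(t)sin(3t) - c_2e^(t)cos(3t)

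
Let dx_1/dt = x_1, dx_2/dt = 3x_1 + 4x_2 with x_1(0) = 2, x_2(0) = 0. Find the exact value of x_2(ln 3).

156

A = [[1,0],[3,4]]; eigenvalues λ = 4, 1.
Eigenvectors: (0,1) for λ=4, (1,-1) for λ=1.
From the initial condition, c_1 = 2, c_2 = 2.
x_2(ln 3) = (2)(3^4)(1) + (2)(3^1)(-1) = 156.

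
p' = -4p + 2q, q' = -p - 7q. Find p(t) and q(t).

Coefficient matrix A = [[-4, 2], [-1, -7]].
Characteristic polynomial det(A - λI) = λ^2 + 11λ + 30 = 0.
Eigenvalues λ = -6, -5.
For λ=-6: (A-λI) row 1 is [2, 2], so an eigenvector is (-1, 1).
For λ=-5: (A-λI) row 1 is [1, 2], so an eigenvector is (-2, 1).
General solution: K_1e^(-6t)(-1,1) + K_2e^(-5t)(-2,1).

p(t) = -K_1e^(-6t) - 2K_2e^(-5t), q(t) = K_1e^(-6t) + K_2e^(-5t)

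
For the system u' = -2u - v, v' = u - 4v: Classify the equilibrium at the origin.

A = [[-2,-1],[1,-4]]; det(A-λI) = λ^2 + 6λ + 9.
repeated λ = -3 with a single eigenvector.

stable improper node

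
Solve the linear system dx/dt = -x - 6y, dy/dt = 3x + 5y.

x(t) = c_1e^(2t)sin(3t) - c_1e^(2t)cos(3t) - c_2e^(2t)sin(3t) - c_2e^(2t)cos(3t), y(t) = -c_1e^(2t)sin(3t) + c_2e^(2t)cos(3t)

Coefficient matrix A = [[-1, -6], [3, 5]].
Characteristic polynomial det(A - λI) = λ^2 - 4λ + 13 = 0.
Eigenvalues λ = 2 ± 3i (complex conjugate pair).
For λ=2+3i: an eigenvector is (-1,0) - i(1,-1) = (-1 - i, 0 + i).
A real fundamental pair from Re and Im of e^((2+3i)t)v: X_1 = e^(2t)(cos(3t)·(-1,0) + sin(3t)·(1,-1)), X_2 = e^(2t)(sin(3t)·(-1,0) - cos(3t)·(1,-1)).
General solution: c_1X_1 + c_2X_2.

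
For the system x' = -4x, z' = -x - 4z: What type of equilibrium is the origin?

stable improper node

A = [[-4,0],[-1,-4]]; det(A-λI) = λ^2 + 8λ + 16.
repeated λ = -4 with a single eigenvector.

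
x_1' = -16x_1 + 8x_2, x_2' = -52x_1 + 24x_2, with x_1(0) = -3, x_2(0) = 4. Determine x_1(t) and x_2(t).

Coefficient matrix A = [[-16, 8], [-52, 24]].
Characteristic polynomial det(A - λI) = λ^2 - 8λ + 32 = 0.
Eigenvalues λ = 4 ± 4i (complex conjugate pair).
For λ=4+4i: an eigenvector is (-1,-2) - i(1,3) = (-1 - i, -2 - 3i).
A real fundamental pair from Re and Im of e^((4+4i)t)v: X_1 = e^(4t)(cos(4t)·(-1,-2) + sin(4t)·(1,3)), X_2 = e^(4t)(sin(4t)·(-1,-2) - cos(4t)·(1,3)).
General solution: C_1X_1 + C_2X_2.
Applying x_1(0)=-3, x_2(0)=4 gives C_1=13, C_2=-10.

x_1(t) = 23e^(4t)sin(4t) - 3e^(4t)cos(4t), x_2(t) = 59e^(4t)sin(4t) + 4e^(4t)cos(4t)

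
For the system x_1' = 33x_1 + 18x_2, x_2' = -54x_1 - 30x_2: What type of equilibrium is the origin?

A = [[33,18],[-54,-30]]; det(A-λI) = λ^2 - 3λ - 18.
λ = 6, -3: opposite signs.

saddle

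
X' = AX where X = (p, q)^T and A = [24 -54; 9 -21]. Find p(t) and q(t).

p(t) = -3C_1e^(6t) + 2C_2e^(-3t), q(t) = -C_1e^(6t) + C_2e^(-3t)

Coefficient matrix A = [[24, -54], [9, -21]].
Characteristic polynomial det(A - λI) = λ^2 - 3λ - 18 = 0.
Eigenvalues λ = 6, -3.
For λ=6: (A-λI) row 1 is [18, -54], so an eigenvector is (-3, -1).
For λ=-3: (A-λI) row 1 is [27, -54], so an eigenvector is (2, 1).
General solution: C_1e^(6t)(-3,-1) + C_2e^(-3t)(2,1).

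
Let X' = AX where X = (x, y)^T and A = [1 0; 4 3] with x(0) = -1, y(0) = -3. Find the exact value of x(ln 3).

-3

A = [[1,0],[4,3]]; eigenvalues λ = 1, 3.
Eigenvectors: (1,-2) for λ=1, (0,-1) for λ=3.
From the initial condition, c_1 = -1, c_2 = 5.
x(ln 3) = (-1)(3^1)(1) + (5)(3^3)(0) = -3.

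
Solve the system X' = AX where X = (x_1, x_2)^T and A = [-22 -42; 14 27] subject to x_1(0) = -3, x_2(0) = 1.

Coefficient matrix A = [[-22, -42], [14, 27]].
Characteristic polynomial det(A - λI) = λ^2 - 5λ - 6 = 0.
Eigenvalues λ = -1, 6.
For λ=-1: (A-λI) row 1 is [-21, -42], so an eigenvector is (2, -1).
For λ=6: (A-λI) row 1 is [-28, -42], so an eigenvector is (-3, 2).
General solution: K_1e^(-t)(2,-1) + K_2e^(6t)(-3,2).
Applying x_1(0)=-3, x_2(0)=1 gives K_1=-3, K_2=-1.

x_1(t) = 3e^(6t) - 6e^(-t), x_2(t) = -2e^(6t) + 3e^(-t)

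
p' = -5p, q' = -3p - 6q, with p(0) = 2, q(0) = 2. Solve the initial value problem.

Coefficient matrix A = [[-5, 0], [-3, -6]].
Characteristic polynomial det(A - λI) = λ^2 + 11λ + 30 = 0.
Eigenvalues λ = -6, -5.
For λ=-6: (A-λI) row 1 is [1, 0], so an eigenvector is (0, 1).
For λ=-5: (A-λI) row 2 is [-3, -1], so an eigenvector is (1, -3).
General solution: C_1e^(-6t)(0,1) + C_2e^(-5t)(1,-3).
Applying p(0)=2, q(0)=2 gives C_1=8, C_2=2.

p(t) = 2e^(-5t), q(t) = -6e^(-5t) + 8e^(-6t)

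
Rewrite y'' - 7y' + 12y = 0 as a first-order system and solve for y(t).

y(t) = c_1e^(4t) + c_2e^(3t)

Let x_1 = y, x_2 = y'. Then x_1' = x_2 and x_2' = -12x_1 + 7x_2.
A = [[0,1],[-12,7]]; det(A-λI) = λ^2 - 7λ + 12.
Eigenvalues λ = 4, 3 with eigenvectors (1,4), (1,3).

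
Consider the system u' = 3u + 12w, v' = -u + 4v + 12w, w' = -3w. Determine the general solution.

u(t) = K_2e^(3t) - 2K_3e^(-3t), v(t) = -K_1e^(4t) + K_2e^(3t) - 2K_3e^(-3t), w(t) = K_3e^(-3t)

Coefficient matrix A = [[3, 0, 12], [-1, 4, 12], [0, 0, -3]].
det(A - λI) = 0 gives eigenvalues λ = 4, 3, -3.
For λ=4: eigenvector (0,-1,0).
For λ=3: eigenvector (1,1,0).
For λ=-3: eigenvector (-2,-2,1).
General solution: K_1e^(4t)(0,-1,0) + K_2e^(3t)(1,1,0) + K_3e^(-3t)(-2,-2,1).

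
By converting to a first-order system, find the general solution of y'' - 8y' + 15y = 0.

y(t) = C_1e^(3t) + C_2e^(5t)

Let x_1 = y, x_2 = y'. Then x_1' = x_2 and x_2' = -15x_1 + 8x_2.
A = [[0,1],[-15,8]]; det(A-λI) = λ^2 - 8λ + 15.
Eigenvalues λ = 3, 5 with eigenvectors (1,3), (1,5).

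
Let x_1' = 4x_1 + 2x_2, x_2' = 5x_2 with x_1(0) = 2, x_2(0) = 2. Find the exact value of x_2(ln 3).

A = [[4,2],[0,5]]; eigenvalues λ = 4, 5.
Eigenvectors: (-1,0) for λ=4, (-2,-1) for λ=5.
From the initial condition, c_1 = 2, c_2 = -2.
x_2(ln 3) = (2)(3^4)(0) + (-2)(3^5)(-1) = 486.

486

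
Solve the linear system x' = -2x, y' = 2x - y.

x(t) = -K_2e^(-2t), y(t) = K_1e^(-t) + 2K_2e^(-2t)

Coefficient matrix A = [[-2, 0], [2, -1]].
Characteristic polynomial det(A - λI) = λ^2 + 3λ + 2 = 0.
Eigenvalues λ = -1, -2.
For λ=-1: (A-λI) row 1 is [-1, 0], so an eigenvector is (0, 1).
For λ=-2: (A-λI) row 2 is [2, 1], so an eigenvector is (-1, 2).
General solution: K_1e^(-t)(0,1) + K_2e^(-2t)(-1,2).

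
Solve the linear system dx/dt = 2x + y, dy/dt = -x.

Coefficient matrix A = [[2, 1], [-1, 0]].
Characteristic polynomial det(A - λI) = λ^2 - 2λ + 1 = 0.
Single eigenvalue λ = 1 with algebraic multiplicity 2.
Eigenvector v = (1,-1); generalized eigenvector w with (A-λI)w=v is (-1,2).
General solution: e^(t)[C_1·v + C_2·(t·v + w)].

x(t) = C_1e^(t) + C_2te^(t) - C_2e^(t), y(t) = -C_1e^(t) - C_2te^(t) + 2C_2e^(t)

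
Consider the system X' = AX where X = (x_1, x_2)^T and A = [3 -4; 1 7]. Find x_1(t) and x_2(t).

Coefficient matrix A = [[3, -4], [1, 7]].
Characteristic polynomial det(A - λI) = λ^2 - 10λ + 25 = 0.
Single eigenvalue λ = 5 with algebraic multiplicity 2.
Eigenvector v = (2,-1); generalized eigenvector w with (A-λI)w=v is (-3,1).
General solution: e^(5t)[c_1·v + c_2·(t·v + w)].

x_1(t) = 2c_1e^(5t) + 2c_2te^(5t) - 3c_2e^(5t), x_2(t) = -c_1e^(5t) - c_2te^(5t) + c_2e^(5t)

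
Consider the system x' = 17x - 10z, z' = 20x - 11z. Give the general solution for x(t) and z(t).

Coefficient matrix A = [[17, -10], [20, -11]].
Characteristic polynomial det(A - λI) = λ^2 - 6λ + 13 = 0.
Eigenvalues λ = 3 ± 2i (complex conjugate pair).
For λ=3+2i: an eigenvector is (2,3) - i(-1,-1) = (2 + i, 3 + i).
A real fundamental pair from Re and Im of e^((3+2i)t)v: X_1 = e^(3t)(cos(2t)·(2,3) + sin(2t)·(-1,-1)), X_2 = e^(3t)(sin(2t)·(2,3) - cos(2t)·(-1,-1)).
General solution: c_1X_1 + c_2X_2.

x(t) = -c_1e^(3t)sin(2t) + 2c_1e^(3t)cos(2t) + 2c_2e^(3t)sin(2t) + c_2e^(3t)cos(2t), z(t) = -c_1e^(3t)sin(2t) + 3c_1e^(3t)cos(2t) + 3c_2e^(3t)sin(2t) + c_2e^(3t)cos(2t)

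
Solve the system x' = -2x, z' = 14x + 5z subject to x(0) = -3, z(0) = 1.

x(t) = -3e^(-2t), z(t) = -5e^(5t) + 6e^(-2t)

Coefficient matrix A = [[-2, 0], [14, 5]].
Characteristic polynomial det(A - λI) = λ^2 - 3λ - 10 = 0.
Eigenvalues λ = 5, -2.
For λ=5: (A-λI) row 1 is [-7, 0], so an eigenvector is (0, -1).
For λ=-2: (A-λI) row 2 is [14, 7], so an eigenvector is (1, -2).
General solution: K_1e^(5t)(0,-1) + K_2e^(-2t)(1,-2).
Applying x(0)=-3, z(0)=1 gives K_1=5, K_2=-3.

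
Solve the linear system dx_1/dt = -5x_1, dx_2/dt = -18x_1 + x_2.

Coefficient matrix A = [[-5, 0], [-18, 1]].
Characteristic polynomial det(A - λI) = λ^2 + 4λ - 5 = 0.
Eigenvalues λ = -5, 1.
For λ=-5: (A-λI) row 2 is [-18, 6], so an eigenvector is (1, 3).
For λ=1: (A-λI) row 1 is [-6, 0], so an eigenvector is (0, 1).
General solution: c_1e^(-5t)(1,3) + c_2e^(t)(0,1).

x_1(t) = c_1e^(-5t), x_2(t) = 3c_1e^(-5t) + c_2e^(t)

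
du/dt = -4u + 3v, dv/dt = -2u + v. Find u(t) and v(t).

u(t) = -C_1e^(-t) - 3C_2e^(-2t), v(t) = -C_1e^(-t) - 2C_2e^(-2t)

Coefficient matrix A = [[-4, 3], [-2, 1]].
Characteristic polynomial det(A - λI) = λ^2 + 3λ + 2 = 0.
Eigenvalues λ = -1, -2.
For λ=-1: (A-λI) row 1 is [-3, 3], so an eigenvector is (-1, -1).
For λ=-2: (A-λI) row 1 is [-2, 3], so an eigenvector is (-3, -2).
General solution: C_1e^(-t)(-1,-1) + C_2e^(-2t)(-3,-2).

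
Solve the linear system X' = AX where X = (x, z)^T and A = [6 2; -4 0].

Coefficient matrix A = [[6, 2], [-4, 0]].
Characteristic polynomial det(A - λI) = λ^2 - 6λ + 8 = 0.
Eigenvalues λ = 2, 4.
For λ=2: (A-λI) row 1 is [4, 2], so an eigenvector is (-1, 2).
For λ=4: (A-λI) row 1 is [2, 2], so an eigenvector is (-1, 1).
General solution: K_1e^(2t)(-1,2) + K_2e^(4t)(-1,1).

x(t) = -K_1e^(2t) - K_2e^(4t), z(t) = 2K_1e^(2t) + K_2e^(4t)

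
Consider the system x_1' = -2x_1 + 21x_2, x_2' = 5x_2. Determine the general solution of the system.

Coefficient matrix A = [[-2, 21], [0, 5]].
Characteristic polynomial det(A - λI) = λ^2 - 3λ - 10 = 0.
Eigenvalues λ = 5, -2.
For λ=5: (A-λI) row 1 is [-7, 21], so an eigenvector is (3, 1).
For λ=-2: (A-λI) row 1 is [0, 21], so an eigenvector is (1, 0).
General solution: C_1e^(5t)(3,1) + C_2e^(-2t)(1,0).

x_1(t) = 3C_1e^(5t) + C_2e^(-2t), x_2(t) = C_1e^(5t)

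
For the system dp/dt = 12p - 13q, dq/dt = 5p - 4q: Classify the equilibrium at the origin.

unstable spiral

A = [[12,-13],[5,-4]]; det(A-λI) = λ^2 - 8λ + 17.
λ = 4 ± i: positive real part.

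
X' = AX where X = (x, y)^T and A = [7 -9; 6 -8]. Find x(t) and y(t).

x(t) = -c_1e^(-2t) - 3c_2e^(t), y(t) = -c_1e^(-2t) - 2c_2e^(t)

Coefficient matrix A = [[7, -9], [6, -8]].
Characteristic polynomial det(A - λI) = λ^2 + λ - 2 = 0.
Eigenvalues λ = -2, 1.
For λ=-2: (A-λI) row 1 is [9, -9], so an eigenvector is (-1, -1).
For λ=1: (A-λI) row 1 is [6, -9], so an eigenvector is (-3, -2).
General solution: c_1e^(-2t)(-1,-1) + c_2e^(t)(-3,-2).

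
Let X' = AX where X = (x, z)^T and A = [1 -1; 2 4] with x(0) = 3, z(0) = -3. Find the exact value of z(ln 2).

A = [[1,-1],[2,4]]; eigenvalues λ = 3, 2.
Eigenvectors: (-1,2) for λ=3, (-1,1) for λ=2.
From the initial condition, c_1 = 0, c_2 = -3.
z(ln 2) = (0)(2^3)(2) + (-3)(2^2)(1) = -12.

-12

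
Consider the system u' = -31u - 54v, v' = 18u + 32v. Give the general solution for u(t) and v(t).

u(t) = -2K_1e^(-4t) - 3K_2e^(5t), v(t) = K_1e^(-4t) + 2K_2e^(5t)

Coefficient matrix A = [[-31, -54], [18, 32]].
Characteristic polynomial det(A - λI) = λ^2 - λ - 20 = 0.
Eigenvalues λ = -4, 5.
For λ=-4: (A-λI) row 1 is [-27, -54], so an eigenvector is (-2, 1).
For λ=5: (A-λI) row 1 is [-36, -54], so an eigenvector is (-3, 2).
General solution: K_1e^(-4t)(-2,1) + K_2e^(5t)(-3,2).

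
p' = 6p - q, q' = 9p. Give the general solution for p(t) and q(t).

p(t) = K_1e^(3t) + K_2te^(3t) + K_2e^(3t), q(t) = 3K_1e^(3t) + 3K_2te^(3t) + 2K_2e^(3t)

Coefficient matrix A = [[6, -1], [9, 0]].
Characteristic polynomial det(A - λI) = λ^2 - 6λ + 9 = 0.
Single eigenvalue λ = 3 with algebraic multiplicity 2.
Eigenvector v = (1,3); generalized eigenvector w with (A-λI)w=v is (1,2).
General solution: e^(3t)[K_1·v + K_2·(t·v + w)].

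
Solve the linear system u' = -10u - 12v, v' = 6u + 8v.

u(t) = -c_1e^(2t) + 2c_2e^(-4t), v(t) = c_1e^(2t) - c_2e^(-4t)

Coefficient matrix A = [[-10, -12], [6, 8]].
Characteristic polynomial det(A - λI) = λ^2 + 2λ - 8 = 0.
Eigenvalues λ = 2, -4.
For λ=2: (A-λI) row 1 is [-12, -12], so an eigenvector is (-1, 1).
For λ=-4: (A-λI) row 1 is [-6, -12], so an eigenvector is (2, -1).
General solution: c_1e^(2t)(-1,1) + c_2e^(-4t)(2,-1).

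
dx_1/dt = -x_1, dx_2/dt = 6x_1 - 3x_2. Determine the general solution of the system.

Coefficient matrix A = [[-1, 0], [6, -3]].
Characteristic polynomial det(A - λI) = λ^2 + 4λ + 3 = 0.
Eigenvalues λ = -3, -1.
For λ=-3: (A-λI) row 1 is [2, 0], so an eigenvector is (0, -1).
For λ=-1: (A-λI) row 2 is [6, -2], so an eigenvector is (-1, -3).
General solution: K_1e^(-3t)(0,-1) + K_2e^(-t)(-1,-3).

x_1(t) = -K_2e^(-t), x_2(t) = -K_1e^(-3t) - 3K_2e^(-t)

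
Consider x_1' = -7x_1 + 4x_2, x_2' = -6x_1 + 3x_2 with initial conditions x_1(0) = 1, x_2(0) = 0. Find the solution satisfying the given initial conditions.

Coefficient matrix A = [[-7, 4], [-6, 3]].
Characteristic polynomial det(A - λI) = λ^2 + 4λ + 3 = 0.
Eigenvalues λ = -1, -3.
For λ=-1: (A-λI) row 1 is [-6, 4], so an eigenvector is (-2, -3).
For λ=-3: (A-λI) row 1 is [-4, 4], so an eigenvector is (1, 1).
General solution: K_1e^(-t)(-2,-3) + K_2e^(-3t)(1,1).
Applying x_1(0)=1, x_2(0)=0 gives K_1=1, K_2=3.

x_1(t) = -2e^(-t) + 3e^(-3t), x_2(t) = -3e^(-t) + 3e^(-3t)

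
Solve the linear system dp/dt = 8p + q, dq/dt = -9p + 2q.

Coefficient matrix A = [[8, 1], [-9, 2]].
Characteristic polynomial det(A - λI) = λ^2 - 10λ + 25 = 0.
Single eigenvalue λ = 5 with algebraic multiplicity 2.
Eigenvector v = (1,-3); generalized eigenvector w with (A-λI)w=v is (1,-2).
General solution: e^(5t)[C_1·v + C_2·(t·v + w)].

p(t) = C_1e^(5t) + C_2te^(5t) + C_2e^(5t), q(t) = -3C_1e^(5t) - 3C_2te^(5t) - 2C_2e^(5t)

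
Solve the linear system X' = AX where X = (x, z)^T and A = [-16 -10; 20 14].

Coefficient matrix A = [[-16, -10], [20, 14]].
Characteristic polynomial det(A - λI) = λ^2 + 2λ - 24 = 0.
Eigenvalues λ = 4, -6.
For λ=4: (A-λI) row 1 is [-20, -10], so an eigenvector is (-1, 2).
For λ=-6: (A-λI) row 1 is [-10, -10], so an eigenvector is (-1, 1).
General solution: K_1e^(4t)(-1,2) + K_2e^(-6t)(-1,1).

x(t) = -K_1e^(4t) - K_2e^(-6t), z(t) = 2K_1e^(4t) + K_2e^(-6t)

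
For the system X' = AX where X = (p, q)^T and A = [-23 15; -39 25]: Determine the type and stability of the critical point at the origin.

unstable spiral

A = [[-23,15],[-39,25]]; det(A-λI) = λ^2 - 2λ + 10.
λ = 1 ± 3i: positive real part.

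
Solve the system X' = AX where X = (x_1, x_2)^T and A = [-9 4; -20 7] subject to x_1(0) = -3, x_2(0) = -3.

Coefficient matrix A = [[-9, 4], [-20, 7]].
Characteristic polynomial det(A - λI) = λ^2 + 2λ + 17 = 0.
Eigenvalues λ = -1 ± 4i (complex conjugate pair).
For λ=-1+4i: an eigenvector is (-1,-2) - i(0,1) = (-1, -2 - i).
A real fundamental pair from Re and Im of e^((-1+4i)t)v: X_1 = e^(-t)(cos(4t)·(-1,-2) + sin(4t)·(0,1)), X_2 = e^(-t)(sin(4t)·(-1,-2) - cos(4t)·(0,1)).
General solution: c_1X_1 + c_2X_2.
Applying x_1(0)=-3, x_2(0)=-3 gives c_1=3, c_2=-3.

x_1(t) = 3e^(-t)sin(4t) - 3e^(-t)cos(4t), x_2(t) = 9e^(-t)sin(4t) - 3e^(-t)cos(4t)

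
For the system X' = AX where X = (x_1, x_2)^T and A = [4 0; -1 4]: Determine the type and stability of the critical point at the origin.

A = [[4,0],[-1,4]]; det(A-λI) = λ^2 - 8λ + 16.
repeated λ = 4 with a single eigenvector.

unstable improper node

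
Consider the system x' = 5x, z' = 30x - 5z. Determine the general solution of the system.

Coefficient matrix A = [[5, 0], [30, -5]].
Characteristic polynomial det(A - λI) = λ^2 - 25 = 0.
Eigenvalues λ = 5, -5.
For λ=5: (A-λI) row 2 is [30, -10], so an eigenvector is (-1, -3).
For λ=-5: (A-λI) row 1 is [10, 0], so an eigenvector is (0, -1).
General solution: K_1e^(5t)(-1,-3) + K_2e^(-5t)(0,-1).

x(t) = -K_1e^(5t), z(t) = -3K_1e^(5t) - K_2e^(-5t)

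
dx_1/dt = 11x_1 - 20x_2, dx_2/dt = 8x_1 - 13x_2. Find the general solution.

x_1(t) = -c_1e^(-t)sin(4t) - 2c_1e^(-t)cos(4t) - 2c_2e^(-t)sin(4t) + c_2e^(-t)cos(4t), x_2(t) = -c_1e^(-t)sin(4t) - c_1e^(-t)cos(4t) - c_2e^(-t)sin(4t) + c_2e^(-t)cos(4t)

Coefficient matrix A = [[11, -20], [8, -13]].
Characteristic polynomial det(A - λI) = λ^2 + 2λ + 17 = 0.
Eigenvalues λ = -1 ± 4i (complex conjugate pair).
For λ=-1+4i: an eigenvector is (-2,-1) - i(-1,-1) = (-2 + i, -1 + i).
A real fundamental pair from Re and Im of e^((-1+4i)t)v: X_1 = e^(-t)(cos(4t)·(-2,-1) + sin(4t)·(-1,-1)), X_2 = e^(-t)(sin(4t)·(-2,-1) - cos(4t)·(-1,-1)).
General solution: c_1X_1 + c_2X_2.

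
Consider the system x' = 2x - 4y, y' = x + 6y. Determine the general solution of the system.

x(t) = -2C_1e^(4t) - 2C_2te^(4t) - 3C_2e^(4t), y(t) = C_1e^(4t) + C_2te^(4t) + 2C_2e^(4t)

Coefficient matrix A = [[2, -4], [1, 6]].
Characteristic polynomial det(A - λI) = λ^2 - 8λ + 16 = 0.
Single eigenvalue λ = 4 with algebraic multiplicity 2.
Eigenvector v = (-2,1); generalized eigenvector w with (A-λI)w=v is (-3,2).
General solution: e^(4t)[C_1·v + C_2·(t·v + w)].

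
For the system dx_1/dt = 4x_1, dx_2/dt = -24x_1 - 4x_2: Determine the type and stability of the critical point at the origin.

A = [[4,0],[-24,-4]]; det(A-λI) = λ^2 - 16.
λ = -4, 4: opposite signs.

saddle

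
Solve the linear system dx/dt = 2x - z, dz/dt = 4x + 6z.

x(t) = K_1e^(4t) + K_2te^(4t) + K_2e^(4t), z(t) = -2K_1e^(4t) - 2K_2te^(4t) - 3K_2e^(4t)

Coefficient matrix A = [[2, -1], [4, 6]].
Characteristic polynomial det(A - λI) = λ^2 - 8λ + 16 = 0.
Single eigenvalue λ = 4 with algebraic multiplicity 2.
Eigenvector v = (1,-2); generalized eigenvector w with (A-λI)w=v is (1,-3).
General solution: e^(4t)[K_1·v + K_2·(t·v + w)].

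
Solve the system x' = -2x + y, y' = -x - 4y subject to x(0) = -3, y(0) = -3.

Coefficient matrix A = [[-2, 1], [-1, -4]].
Characteristic polynomial det(A - λI) = λ^2 + 6λ + 9 = 0.
Single eigenvalue λ = -3 with algebraic multiplicity 2.
Eigenvector v = (1,-1); generalized eigenvector w with (A-λI)w=v is (1,0).
General solution: e^(-3t)[C_1·v + C_2·(t·v + w)].
Applying x(0)=-3, y(0)=-3 gives C_1=3, C_2=-6.

x(t) = -6te^(-3t) - 3e^(-3t), y(t) = 6te^(-3t) - 3e^(-3t)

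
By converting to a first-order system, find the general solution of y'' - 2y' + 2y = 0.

y(t) = K_1e^(t)cos(t) + K_2e^(t)sin(t)

Let x_1 = y, x_2 = y'. Then x_1' = x_2 and x_2' = -2x_1 + 2x_2.
A = [[0,1],[-2,2]]; det(A-λI) = λ^2 - 2λ + 2.
Eigenvalues λ = 1 ± i.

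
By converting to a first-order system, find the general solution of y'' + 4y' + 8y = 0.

y(t) = C_1e^(-2t)cos(2t) + C_2e^(-2t)sin(2t)

Let x_1 = y, x_2 = y'. Then x_1' = x_2 and x_2' = -8x_1 - 4x_2.
A = [[0,1],[-8,-4]]; det(A-λI) = λ^2 + 4λ + 8.
Eigenvalues λ = -2 ± 2i.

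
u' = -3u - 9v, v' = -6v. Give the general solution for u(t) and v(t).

u(t) = -C_1e^(-3t) + 3C_2e^(-6t), v(t) = C_2e^(-6t)

Coefficient matrix A = [[-3, -9], [0, -6]].
Characteristic polynomial det(A - λI) = λ^2 + 9λ + 18 = 0.
Eigenvalues λ = -3, -6.
For λ=-3: (A-λI) row 1 is [0, -9], so an eigenvector is (-1, 0).
For λ=-6: (A-λI) row 1 is [3, -9], so an eigenvector is (3, 1).
General solution: C_1e^(-3t)(-1,0) + C_2e^(-6t)(3,1).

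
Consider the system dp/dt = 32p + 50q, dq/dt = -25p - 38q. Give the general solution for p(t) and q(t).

Coefficient matrix A = [[32, 50], [-25, -38]].
Characteristic polynomial det(A - λI) = λ^2 + 6λ + 34 = 0.
Eigenvalues λ = -3 ± 5i (complex conjugate pair).
For λ=-3+5i: an eigenvector is (1,-1) - i(-3,2) = (1 + 3i, -1 - 2i).
A real fundamental pair from Re and Im of e^((-3+5i)t)v: X_1 = e^(-3t)(cos(5t)·(1,-1) + sin(5t)·(-3,2)), X_2 = e^(-3t)(sin(5t)·(1,-1) - cos(5t)·(-3,2)).
General solution: c_1X_1 + c_2X_2.

p(t) = -3c_1e^(-3t)sin(5t) + c_1e^(-3t)cos(5t) + c_2e^(-3t)sin(5t) + 3c_2e^(-3t)cos(5t), q(t) = 2c_1e^(-3t)sin(5t) - c_1e^(-3t)cos(5t) - c_2e^(-3t)sin(5t) - 2c_2e^(-3t)cos(5t)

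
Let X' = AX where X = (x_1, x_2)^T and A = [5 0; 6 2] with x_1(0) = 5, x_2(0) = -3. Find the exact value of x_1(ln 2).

160

A = [[5,0],[6,2]]; eigenvalues λ = 5, 2.
Eigenvectors: (-1,-2) for λ=5, (0,-1) for λ=2.
From the initial condition, c_1 = -5, c_2 = 13.
x_1(ln 2) = (-5)(2^5)(-1) + (13)(2^2)(0) = 160.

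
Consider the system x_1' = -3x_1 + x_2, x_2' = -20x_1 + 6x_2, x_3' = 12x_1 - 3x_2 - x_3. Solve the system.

Coefficient matrix A = [[-3, 1, 0], [-20, 6, 0], [12, -3, -1]].
det(A - λI) = 0 gives eigenvalues λ = 1, -1, 2.
For λ=1: eigenvector (1,4,0).
For λ=-1: eigenvector (0,0,1).
For λ=2: eigenvector (1,5,-1).
General solution: C_1e^(t)(1,4,0) + C_2e^(-t)(0,0,1) + C_3e^(2t)(1,5,-1).

x_1(t) = C_1e^(t) + C_3e^(2t), x_2(t) = 4C_1e^(t) + 5C_3e^(2t), x_3(t) = C_2e^(-t) - C_3e^(2t)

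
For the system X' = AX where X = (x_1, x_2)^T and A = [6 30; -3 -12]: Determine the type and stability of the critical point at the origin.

A = [[6,30],[-3,-12]]; det(A-λI) = λ^2 + 6λ + 18.
λ = -3 ± 3i: negative real part.

stable spiral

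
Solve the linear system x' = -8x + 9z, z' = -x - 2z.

Coefficient matrix A = [[-8, 9], [-1, -2]].
Characteristic polynomial det(A - λI) = λ^2 + 10λ + 25 = 0.
Single eigenvalue λ = -5 with algebraic multiplicity 2.
Eigenvector v = (-3,-1); generalized eigenvector w with (A-λI)w=v is (1,0).
General solution: e^(-5t)[c_1·v + c_2·(t·v + w)].

x(t) = -3c_1e^(-5t) - 3c_2te^(-5t) + c_2e^(-5t), z(t) = -c_1e^(-5t) - c_2te^(-5t)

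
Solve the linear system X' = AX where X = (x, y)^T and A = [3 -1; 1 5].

Coefficient matrix A = [[3, -1], [1, 5]].
Characteristic polynomial det(A - λI) = λ^2 - 8λ + 16 = 0.
Single eigenvalue λ = 4 with algebraic multiplicity 2.
Eigenvector v = (1,-1); generalized eigenvector w with (A-λI)w=v is (-1,0).
General solution: e^(4t)[C_1·v + C_2·(t·v + w)].

x(t) = C_1e^(4t) + C_2te^(4t) - C_2e^(4t), y(t) = -C_1e^(4t) - C_2te^(4t)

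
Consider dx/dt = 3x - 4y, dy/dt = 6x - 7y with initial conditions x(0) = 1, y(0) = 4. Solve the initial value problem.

x(t) = -5e^(-t) + 6e^(-3t), y(t) = -5e^(-t) + 9e^(-3t)

Coefficient matrix A = [[3, -4], [6, -7]].
Characteristic polynomial det(A - λI) = λ^2 + 4λ + 3 = 0.
Eigenvalues λ = -3, -1.
For λ=-3: (A-λI) row 1 is [6, -4], so an eigenvector is (2, 3).
For λ=-1: (A-λI) row 1 is [4, -4], so an eigenvector is (1, 1).
General solution: c_1e^(-3t)(2,3) + c_2e^(-t)(1,1).
Applying x(0)=1, y(0)=4 gives c_1=3, c_2=-5.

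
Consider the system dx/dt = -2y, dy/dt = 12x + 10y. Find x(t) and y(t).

Coefficient matrix A = [[0, -2], [12, 10]].
Characteristic polynomial det(A - λI) = λ^2 - 10λ + 24 = 0.
Eigenvalues λ = 4, 6.
For λ=4: (A-λI) row 1 is [-4, -2], so an eigenvector is (-1, 2).
For λ=6: (A-λI) row 1 is [-6, -2], so an eigenvector is (-1, 3).
General solution: C_1e^(4t)(-1,2) + C_2e^(6t)(-1,3).

x(t) = -C_1e^(4t) - C_2e^(6t), y(t) = 2C_1e^(4t) + 3C_2e^(6t)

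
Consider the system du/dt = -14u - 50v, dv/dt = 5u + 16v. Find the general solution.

Coefficient matrix A = [[-14, -50], [5, 16]].
Characteristic polynomial det(A - λI) = λ^2 - 2λ + 26 = 0.
Eigenvalues λ = 1 ± 5i (complex conjugate pair).
For λ=1+5i: an eigenvector is (1,0) - i(-3,1) = (1 + 3i, 0 - i).
A real fundamental pair from Re and Im of e^((1+5i)t)v: X_1 = e^(t)(cos(5t)·(1,0) + sin(5t)·(-3,1)), X_2 = e^(t)(sin(5t)·(1,0) - cos(5t)·(-3,1)).
General solution: C_1X_1 + C_2X_2.

u(t) = -3C_1e^(t)sin(5t) + C_1e^(t)cos(5t) + C_2e^(t)sin(5t) + 3C_2e^(t)cos(5t), v(t) = C_1e^(t)sin(5t) - C_2e^(t)cos(5t)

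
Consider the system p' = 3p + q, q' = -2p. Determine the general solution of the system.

Coefficient matrix A = [[3, 1], [-2, 0]].
Characteristic polynomial det(A - λI) = λ^2 - 3λ + 2 = 0.
Eigenvalues λ = 1, 2.
For λ=1: (A-λI) row 1 is [2, 1], so an eigenvector is (1, -2).
For λ=2: (A-λI) row 1 is [1, 1], so an eigenvector is (1, -1).
General solution: C_1e^(t)(1,-2) + C_2e^(2t)(1,-1).

p(t) = C_1e^(t) + C_2e^(2t), q(t) = -2C_1e^(t) - C_2e^(2t)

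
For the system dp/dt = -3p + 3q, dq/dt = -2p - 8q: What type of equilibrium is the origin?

stable node

A = [[-3,3],[-2,-8]]; det(A-λI) = λ^2 + 11λ + 30.
λ = -5, -6: both negative.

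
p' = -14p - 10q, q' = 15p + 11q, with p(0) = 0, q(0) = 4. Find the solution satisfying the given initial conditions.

Coefficient matrix A = [[-14, -10], [15, 11]].
Characteristic polynomial det(A - λI) = λ^2 + 3λ - 4 = 0.
Eigenvalues λ = 1, -4.
For λ=1: (A-λI) row 1 is [-15, -10], so an eigenvector is (-2, 3).
For λ=-4: (A-λI) row 1 is [-10, -10], so an eigenvector is (1, -1).
General solution: K_1e^(t)(-2,3) + K_2e^(-4t)(1,-1).
Applying p(0)=0, q(0)=4 gives K_1=4, K_2=8.

p(t) = -8e^(t) + 8e^(-4t), q(t) = 12e^(t) - 8e^(-4t)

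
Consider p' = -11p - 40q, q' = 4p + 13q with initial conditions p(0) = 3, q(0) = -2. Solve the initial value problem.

Coefficient matrix A = [[-11, -40], [4, 13]].
Characteristic polynomial det(A - λI) = λ^2 - 2λ + 17 = 0.
Eigenvalues λ = 1 ± 4i (complex conjugate pair).
For λ=1+4i: an eigenvector is (-3,1) - i(-1,0) = (-3 + i, 1).
A real fundamental pair from Re and Im of e^((1+4i)t)v: X_1 = e^(t)(cos(4t)·(-3,1) + sin(4t)·(-1,0)), X_2 = e^(t)(sin(4t)·(-3,1) - cos(4t)·(-1,0)).
General solution: C_1X_1 + C_2X_2.
Applying p(0)=3, q(0)=-2 gives C_1=-2, C_2=-3.

p(t) = 11e^(t)sin(4t) + 3e^(t)cos(4t), q(t) = -3e^(t)sin(4t) - 2e^(t)cos(4t)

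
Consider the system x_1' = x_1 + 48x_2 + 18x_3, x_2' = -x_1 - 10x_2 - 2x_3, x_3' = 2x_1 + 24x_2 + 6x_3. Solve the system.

x_1(t) = 6c_1e^(2t) - 4c_2e^(-2t) - 3c_3e^(-3t), x_2(t) = -c_1e^(2t) + c_2e^(-2t) + c_3e^(-3t), x_3(t) = 3c_1e^(2t) - 2c_2e^(-2t) - 2c_3e^(-3t)

Coefficient matrix A = [[1, 48, 18], [-1, -10, -2], [2, 24, 6]].
det(A - λI) = 0 gives eigenvalues λ = 2, -2, -3.
For λ=2: eigenvector (6,-1,3).
For λ=-2: eigenvector (-4,1,-2).
For λ=-3: eigenvector (-3,1,-2).
General solution: c_1e^(2t)(6,-1,3) + c_2e^(-2t)(-4,1,-2) + c_3e^(-3t)(-3,1,-2).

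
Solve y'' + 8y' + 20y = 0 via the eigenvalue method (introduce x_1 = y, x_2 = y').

Let x_1 = y, x_2 = y'. Then x_1' = x_2 and x_2' = -20x_1 - 8x_2.
A = [[0,1],[-20,-8]]; det(A-λI) = λ^2 + 8λ + 20.
Eigenvalues λ = -4 ± 2i.

y(t) = K_1e^(-4t)cos(2t) + K_2e^(-4t)sin(2t)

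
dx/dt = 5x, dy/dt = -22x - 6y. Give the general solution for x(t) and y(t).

Coefficient matrix A = [[5, 0], [-22, -6]].
Characteristic polynomial det(A - λI) = λ^2 + λ - 30 = 0.
Eigenvalues λ = -6, 5.
For λ=-6: (A-λI) row 1 is [11, 0], so an eigenvector is (0, 1).
For λ=5: (A-λI) row 2 is [-22, -11], so an eigenvector is (-1, 2).
General solution: c_1e^(-6t)(0,1) + c_2e^(5t)(-1,2).

x(t) = -c_2e^(5t), y(t) = c_1e^(-6t) + 2c_2e^(5t)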